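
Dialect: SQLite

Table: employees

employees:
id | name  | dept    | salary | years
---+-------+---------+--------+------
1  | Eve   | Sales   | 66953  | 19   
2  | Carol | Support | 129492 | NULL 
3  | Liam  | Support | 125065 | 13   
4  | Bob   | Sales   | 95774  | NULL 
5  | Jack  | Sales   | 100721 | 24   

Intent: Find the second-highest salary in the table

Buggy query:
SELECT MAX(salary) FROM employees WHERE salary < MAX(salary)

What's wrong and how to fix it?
Bug: MAX(salary) on the right of the comparison is an aggregate-in-WHERE error

Fix: Compute the overall MAX in a subquery, then take MAX of rows below it

Corrected query:
SELECT MAX(salary) FROM employees WHERE salary < (SELECT MAX(salary) FROM employees)

Result:
MAX(salary)
-----------
125065     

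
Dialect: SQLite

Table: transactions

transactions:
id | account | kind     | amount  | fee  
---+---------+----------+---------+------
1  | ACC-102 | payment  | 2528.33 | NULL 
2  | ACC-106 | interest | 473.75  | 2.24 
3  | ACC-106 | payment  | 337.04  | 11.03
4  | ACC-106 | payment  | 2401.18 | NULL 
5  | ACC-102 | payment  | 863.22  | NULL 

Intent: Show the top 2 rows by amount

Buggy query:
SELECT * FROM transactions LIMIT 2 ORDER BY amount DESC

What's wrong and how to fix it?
Bug: LIMIT must come after ORDER BY

Fix: Sort with ORDER BY, then apply LIMIT

Corrected query:
SELECT * FROM transactions ORDER BY amount DESC LIMIT 2

Result:
id | account | kind    | amount  | fee 
---+---------+---------+---------+-----
1  | ACC-102 | payment | 2528.33 | NULL
4  | ACC-106 | payment | 2401.18 | NULL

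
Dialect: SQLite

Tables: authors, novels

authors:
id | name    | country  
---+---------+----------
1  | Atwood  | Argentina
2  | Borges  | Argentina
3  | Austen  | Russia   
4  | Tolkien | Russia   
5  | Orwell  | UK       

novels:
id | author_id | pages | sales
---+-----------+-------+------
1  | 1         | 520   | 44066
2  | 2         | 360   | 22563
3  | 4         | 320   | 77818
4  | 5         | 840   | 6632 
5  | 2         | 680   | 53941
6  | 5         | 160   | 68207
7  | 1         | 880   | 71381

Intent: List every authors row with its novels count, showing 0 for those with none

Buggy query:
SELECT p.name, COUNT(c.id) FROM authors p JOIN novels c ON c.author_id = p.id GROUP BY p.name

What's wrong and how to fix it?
Bug: INNER JOIN drops authors rows that have no matching novels rows

Fix: Use LEFT JOIN so parents without children still appear (COUNT(c.id) gives 0)

Corrected query:
SELECT p.name, COUNT(c.id) FROM authors p LEFT JOIN novels c ON c.author_id = p.id GROUP BY p.name

Result:
name    | COUNT(c.id)
--------+------------
Atwood  | 2          
Austen  | 0          
Borges  | 2          
Orwell  | 2          
Tolkien | 1          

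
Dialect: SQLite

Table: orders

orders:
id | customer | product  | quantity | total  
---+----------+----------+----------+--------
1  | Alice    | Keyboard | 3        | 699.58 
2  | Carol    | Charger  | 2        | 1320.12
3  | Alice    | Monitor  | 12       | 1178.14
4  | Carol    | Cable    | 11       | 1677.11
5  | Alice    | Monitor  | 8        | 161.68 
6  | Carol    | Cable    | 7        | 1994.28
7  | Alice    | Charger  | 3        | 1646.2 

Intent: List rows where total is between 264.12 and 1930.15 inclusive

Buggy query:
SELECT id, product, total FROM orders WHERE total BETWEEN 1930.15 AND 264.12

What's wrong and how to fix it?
Bug: The bounds are reversed; BETWEEN a AND b requires a <= b to match anything

Fix: Write BETWEEN 264.12 AND 1930.15

Corrected query:
SELECT id, product, total FROM orders WHERE total BETWEEN 264.12 AND 1930.15

Result:
id | product  | total  
---+----------+--------
1  | Keyboard | 699.58 
2  | Charger  | 1320.12
3  | Monitor  | 1178.14
4  | Cable    | 1677.11
7  | Charger  | 1646.2 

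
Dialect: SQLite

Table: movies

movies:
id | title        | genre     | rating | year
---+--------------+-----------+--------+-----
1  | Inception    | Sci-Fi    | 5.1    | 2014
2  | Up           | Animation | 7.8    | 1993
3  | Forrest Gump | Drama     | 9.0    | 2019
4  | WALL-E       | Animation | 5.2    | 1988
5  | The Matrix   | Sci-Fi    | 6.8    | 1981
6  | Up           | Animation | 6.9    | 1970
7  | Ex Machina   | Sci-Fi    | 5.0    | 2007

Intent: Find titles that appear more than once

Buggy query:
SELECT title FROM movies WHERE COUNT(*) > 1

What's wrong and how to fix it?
Bug: COUNT(*) is an aggregate and cannot be used in WHERE

Fix: GROUP BY title, then filter groups with HAVING COUNT(*) > 1

Corrected query:
SELECT title FROM movies GROUP BY title HAVING COUNT(*) > 1

Result:
title
-----
Up   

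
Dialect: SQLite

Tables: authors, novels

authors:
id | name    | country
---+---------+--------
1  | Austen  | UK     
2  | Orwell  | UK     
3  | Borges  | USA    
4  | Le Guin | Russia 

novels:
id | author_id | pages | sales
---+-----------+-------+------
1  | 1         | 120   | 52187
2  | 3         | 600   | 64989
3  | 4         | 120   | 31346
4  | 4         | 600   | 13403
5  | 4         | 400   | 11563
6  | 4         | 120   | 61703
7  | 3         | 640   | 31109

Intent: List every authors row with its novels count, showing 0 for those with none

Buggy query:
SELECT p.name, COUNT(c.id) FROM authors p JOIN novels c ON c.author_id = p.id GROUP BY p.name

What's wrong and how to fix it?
Bug: An inner join excludes parents with zero children

Fix: Switch to LEFT JOIN to retain unmatched parent rows

Corrected query:
SELECT p.name, COUNT(c.id) FROM authors p LEFT JOIN novels c ON c.author_id = p.id GROUP BY p.name

Result:
name    | COUNT(c.id)
--------+------------
Austen  | 1          
Borges  | 2          
Le Guin | 4          
Orwell  | 0          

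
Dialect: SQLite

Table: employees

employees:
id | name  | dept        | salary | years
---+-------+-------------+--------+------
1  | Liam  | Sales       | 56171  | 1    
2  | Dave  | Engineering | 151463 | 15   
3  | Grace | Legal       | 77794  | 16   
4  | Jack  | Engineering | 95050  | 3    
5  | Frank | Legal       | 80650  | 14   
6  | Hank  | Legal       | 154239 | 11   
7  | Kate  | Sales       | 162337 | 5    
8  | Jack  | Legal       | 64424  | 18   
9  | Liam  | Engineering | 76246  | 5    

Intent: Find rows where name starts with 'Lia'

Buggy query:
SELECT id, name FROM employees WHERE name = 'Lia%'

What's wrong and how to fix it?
Bug: Wildcards only work with LIKE; '=' treats '%' as a literal character

Fix: Use LIKE for wildcard pattern matching

Corrected query:
SELECT id, name FROM employees WHERE name LIKE 'Lia%'

Result:
id | name
---+-----
1  | Liam
9  | Liam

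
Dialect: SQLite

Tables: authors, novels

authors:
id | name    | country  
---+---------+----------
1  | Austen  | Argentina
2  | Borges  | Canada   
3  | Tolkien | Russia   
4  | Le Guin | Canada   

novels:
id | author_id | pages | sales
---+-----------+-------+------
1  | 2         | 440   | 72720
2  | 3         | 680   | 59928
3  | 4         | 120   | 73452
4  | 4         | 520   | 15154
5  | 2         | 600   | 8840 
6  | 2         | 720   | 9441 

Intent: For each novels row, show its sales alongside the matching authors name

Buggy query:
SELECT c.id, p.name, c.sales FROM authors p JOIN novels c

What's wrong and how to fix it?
Bug: Missing join condition: each novels row is matched to all authors rows instead of just its own

Fix: Add ON c.author_id = p.id to the JOIN

Corrected query:
SELECT c.id, p.name, c.sales FROM authors p JOIN novels c ON c.author_id = p.id

Result:
id | name    | sales
---+---------+------
1  | Borges  | 72720
2  | Tolkien | 59928
3  | Le Guin | 73452
4  | Le Guin | 15154
5  | Borges  | 8840 
6  | Borges  | 9441 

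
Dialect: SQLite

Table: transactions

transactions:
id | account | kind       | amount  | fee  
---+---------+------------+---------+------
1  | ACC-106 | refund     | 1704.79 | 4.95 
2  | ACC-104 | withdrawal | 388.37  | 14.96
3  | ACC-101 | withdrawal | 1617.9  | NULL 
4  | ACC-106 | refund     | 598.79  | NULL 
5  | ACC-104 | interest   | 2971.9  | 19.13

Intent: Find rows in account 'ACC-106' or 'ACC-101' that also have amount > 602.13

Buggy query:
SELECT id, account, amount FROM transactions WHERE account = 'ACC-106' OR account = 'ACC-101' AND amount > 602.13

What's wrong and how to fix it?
Bug: AND binds tighter than OR, so this parses as account = 'ACC-106' OR (account = 'ACC-101' AND amount > 602.13)

Fix: Add parentheses around the OR so the AND applies to both alternatives

Corrected query:
SELECT id, account, amount FROM transactions WHERE (account = 'ACC-106' OR account = 'ACC-101') AND amount > 602.13

Result:
id | account | amount 
---+---------+--------
1  | ACC-106 | 1704.79
3  | ACC-101 | 1617.9 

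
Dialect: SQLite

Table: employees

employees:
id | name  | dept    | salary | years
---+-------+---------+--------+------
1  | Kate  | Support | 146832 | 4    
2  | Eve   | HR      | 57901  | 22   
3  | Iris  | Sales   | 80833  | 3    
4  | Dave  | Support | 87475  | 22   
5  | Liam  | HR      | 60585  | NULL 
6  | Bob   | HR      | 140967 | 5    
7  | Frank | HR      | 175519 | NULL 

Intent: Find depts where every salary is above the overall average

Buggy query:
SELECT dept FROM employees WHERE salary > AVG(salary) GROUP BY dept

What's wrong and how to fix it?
Bug: AVG() is an aggregate; it can't sit directly in WHERE

Fix: Compute the overall average in a scalar subquery and compare each group's MIN against it in HAVING

Corrected query:
SELECT dept FROM employees GROUP BY dept HAVING MIN(salary) > (SELECT AVG(salary) FROM employees)

Result:
(no rows)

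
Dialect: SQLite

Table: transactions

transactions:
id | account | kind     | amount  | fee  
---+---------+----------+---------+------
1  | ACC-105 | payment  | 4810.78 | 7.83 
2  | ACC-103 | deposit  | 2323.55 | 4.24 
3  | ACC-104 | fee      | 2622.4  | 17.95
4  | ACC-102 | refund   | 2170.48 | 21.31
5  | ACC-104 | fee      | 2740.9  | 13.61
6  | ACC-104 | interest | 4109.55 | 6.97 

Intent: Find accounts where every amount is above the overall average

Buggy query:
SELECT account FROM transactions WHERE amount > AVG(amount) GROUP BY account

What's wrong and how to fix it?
Bug: WHERE evaluates per row before aggregation, so AVG() is unavailable

Fix: Compute the overall average in a scalar subquery and compare each group's MIN against it in HAVING

Corrected query:
SELECT account FROM transactions GROUP BY account HAVING MIN(amount) > (SELECT AVG(amount) FROM transactions)

Result:
account
-------
ACC-105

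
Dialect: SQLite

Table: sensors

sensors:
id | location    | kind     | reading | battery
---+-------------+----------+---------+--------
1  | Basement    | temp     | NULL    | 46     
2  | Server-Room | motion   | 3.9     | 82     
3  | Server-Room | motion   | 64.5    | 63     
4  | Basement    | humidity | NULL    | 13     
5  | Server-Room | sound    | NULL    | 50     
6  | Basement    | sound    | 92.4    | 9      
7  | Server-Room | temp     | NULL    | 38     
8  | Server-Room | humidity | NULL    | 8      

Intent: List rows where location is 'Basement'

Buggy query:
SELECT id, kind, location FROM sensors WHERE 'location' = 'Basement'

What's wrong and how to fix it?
Bug: Single quotes denote string literals in SQL; the column name is being compared as a constant string

Fix: Remove the quotes around the column name (or use double quotes for an identifier)

Corrected query:
SELECT id, kind, location FROM sensors WHERE location = 'Basement'

Result:
id | kind     | location
---+----------+---------
1  | temp     | Basement
4  | humidity | Basement
6  | sound    | Basement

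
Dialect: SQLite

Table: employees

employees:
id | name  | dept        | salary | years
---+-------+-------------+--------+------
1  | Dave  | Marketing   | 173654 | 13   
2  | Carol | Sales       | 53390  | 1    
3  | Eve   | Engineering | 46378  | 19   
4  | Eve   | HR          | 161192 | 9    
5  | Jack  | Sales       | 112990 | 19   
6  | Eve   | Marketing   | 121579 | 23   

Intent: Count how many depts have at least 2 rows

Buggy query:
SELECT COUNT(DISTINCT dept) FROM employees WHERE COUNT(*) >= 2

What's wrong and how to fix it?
Bug: WHERE filters individual rows, not groups, so a group-level COUNT is invalid there

Fix: Use a subquery that GROUPs and filters with HAVING, then count its rows

Corrected query:
SELECT COUNT(*) FROM (SELECT dept FROM employees GROUP BY dept HAVING COUNT(*) >= 2)

Result:
COUNT(*)
--------
2       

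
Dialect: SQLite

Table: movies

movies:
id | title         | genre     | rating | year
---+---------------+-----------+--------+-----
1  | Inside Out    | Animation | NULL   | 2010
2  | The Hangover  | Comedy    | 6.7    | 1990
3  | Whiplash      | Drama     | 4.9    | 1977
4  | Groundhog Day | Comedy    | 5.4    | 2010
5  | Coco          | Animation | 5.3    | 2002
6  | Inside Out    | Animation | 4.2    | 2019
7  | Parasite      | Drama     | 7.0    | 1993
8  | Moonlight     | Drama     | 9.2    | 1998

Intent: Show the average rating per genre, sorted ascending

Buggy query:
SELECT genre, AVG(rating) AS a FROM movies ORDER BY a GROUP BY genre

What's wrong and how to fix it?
Bug: GROUP BY must precede ORDER BY

Fix: Reorder: SELECT … FROM … GROUP BY … ORDER BY …

Corrected query:
SELECT genre, AVG(rating) AS a FROM movies GROUP BY genre ORDER BY a

Result:
genre     | a       
----------+---------
Animation | 4.75    
Comedy    | 6.05    
Drama     | 7.033333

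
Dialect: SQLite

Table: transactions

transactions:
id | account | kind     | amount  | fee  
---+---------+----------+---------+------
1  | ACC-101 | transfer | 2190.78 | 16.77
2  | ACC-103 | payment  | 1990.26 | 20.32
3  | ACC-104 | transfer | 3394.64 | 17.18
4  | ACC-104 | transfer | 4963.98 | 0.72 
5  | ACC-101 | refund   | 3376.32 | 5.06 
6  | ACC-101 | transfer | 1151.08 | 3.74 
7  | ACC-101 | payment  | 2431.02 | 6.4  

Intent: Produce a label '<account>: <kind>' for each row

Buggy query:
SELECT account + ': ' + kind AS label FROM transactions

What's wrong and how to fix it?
Bug: SQLite uses || for string concatenation; + coerces text to numbers (yielding 0)

Fix: Use the || operator for string concatenation

Corrected query:
SELECT account || ': ' || kind AS label FROM transactions

Result:
label            
-----------------
ACC-101: transfer
ACC-103: payment 
ACC-104: transfer
ACC-104: transfer
ACC-101: refund  
ACC-101: transfer
ACC-101: payment 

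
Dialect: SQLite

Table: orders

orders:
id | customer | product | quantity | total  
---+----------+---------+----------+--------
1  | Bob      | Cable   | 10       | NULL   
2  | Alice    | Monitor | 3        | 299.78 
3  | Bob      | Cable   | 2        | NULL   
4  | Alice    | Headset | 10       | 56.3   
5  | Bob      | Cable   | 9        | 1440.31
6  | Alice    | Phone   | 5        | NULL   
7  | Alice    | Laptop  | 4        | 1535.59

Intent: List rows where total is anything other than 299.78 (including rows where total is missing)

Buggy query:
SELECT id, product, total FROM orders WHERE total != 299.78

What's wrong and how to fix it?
Bug: 'total != 299.78' is unknown when total is NULL, so NULL rows are silently excluded

Fix: Add an explicit OR total IS NULL to include the missing-value rows

Corrected query:
SELECT id, product, total FROM orders WHERE total != 299.78 OR total IS NULL

Result:
id | product | total  
---+---------+--------
1  | Cable   | NULL   
3  | Cable   | NULL   
4  | Headset | 56.3   
5  | Cable   | 1440.31
6  | Phone   | NULL   
7  | Laptop  | 1535.59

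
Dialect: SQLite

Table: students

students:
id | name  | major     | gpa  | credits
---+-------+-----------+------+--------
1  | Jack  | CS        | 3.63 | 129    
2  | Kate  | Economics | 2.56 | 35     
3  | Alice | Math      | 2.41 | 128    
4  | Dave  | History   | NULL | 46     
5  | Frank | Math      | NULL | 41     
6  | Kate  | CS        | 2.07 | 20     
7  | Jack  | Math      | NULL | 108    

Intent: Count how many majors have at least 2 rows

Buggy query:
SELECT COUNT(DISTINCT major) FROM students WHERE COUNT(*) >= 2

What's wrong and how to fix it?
Bug: COUNT(*) cannot appear in WHERE; the per-group count doesn't exist yet

Fix: Use a subquery that GROUPs and filters with HAVING, then count its rows

Corrected query:
SELECT COUNT(*) FROM (SELECT major FROM students GROUP BY major HAVING COUNT(*) >= 2)

Result:
COUNT(*)
--------
2       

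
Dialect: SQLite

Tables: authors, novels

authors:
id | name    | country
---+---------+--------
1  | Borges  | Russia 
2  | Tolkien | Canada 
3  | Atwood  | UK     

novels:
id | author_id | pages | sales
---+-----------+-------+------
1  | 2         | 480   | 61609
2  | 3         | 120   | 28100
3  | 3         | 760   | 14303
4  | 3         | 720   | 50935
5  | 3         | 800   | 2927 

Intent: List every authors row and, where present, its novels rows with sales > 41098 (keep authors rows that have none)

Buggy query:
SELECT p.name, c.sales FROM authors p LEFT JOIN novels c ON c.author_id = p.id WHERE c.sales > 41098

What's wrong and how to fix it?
Bug: A WHERE condition on the right-hand table after LEFT JOIN drops unmatched parents

Fix: Move the right-table condition into the ON clause so unmatched parents are kept

Corrected query:
SELECT p.name, c.sales FROM authors p LEFT JOIN novels c ON c.author_id = p.id AND c.sales > 41098

Result:
name    | sales
--------+------
Borges  | NULL 
Tolkien | 61609
Atwood  | 50935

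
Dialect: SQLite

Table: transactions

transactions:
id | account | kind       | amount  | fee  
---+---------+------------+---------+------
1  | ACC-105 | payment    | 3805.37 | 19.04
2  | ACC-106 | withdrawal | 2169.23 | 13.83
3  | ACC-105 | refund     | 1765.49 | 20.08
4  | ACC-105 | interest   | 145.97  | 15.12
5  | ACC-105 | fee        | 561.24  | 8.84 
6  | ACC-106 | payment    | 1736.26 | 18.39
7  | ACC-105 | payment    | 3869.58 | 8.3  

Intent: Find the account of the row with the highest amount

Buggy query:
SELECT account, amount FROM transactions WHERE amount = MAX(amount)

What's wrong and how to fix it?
Bug: WHERE is evaluated per row; an aggregate over the whole table isn't defined there

Fix: Use a subquery: WHERE amount = (SELECT MAX(amount) FROM transactions)

Corrected query:
SELECT account, amount FROM transactions WHERE amount = (SELECT MAX(amount) FROM transactions)

Result:
account | amount 
--------+--------
ACC-105 | 3869.58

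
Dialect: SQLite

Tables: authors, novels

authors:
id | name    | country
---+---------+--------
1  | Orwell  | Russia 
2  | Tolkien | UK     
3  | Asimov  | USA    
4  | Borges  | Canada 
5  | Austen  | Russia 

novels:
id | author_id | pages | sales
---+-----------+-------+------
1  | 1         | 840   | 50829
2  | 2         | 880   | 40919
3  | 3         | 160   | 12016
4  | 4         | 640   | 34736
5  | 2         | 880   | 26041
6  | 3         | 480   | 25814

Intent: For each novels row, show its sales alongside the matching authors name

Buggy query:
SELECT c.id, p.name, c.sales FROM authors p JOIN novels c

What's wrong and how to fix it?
Bug: Missing join condition: each novels row is matched to all authors rows instead of just its own

Fix: Specify the join condition linking the foreign key to the parent id

Corrected query:
SELECT c.id, p.name, c.sales FROM authors p JOIN novels c ON c.author_id = p.id

Result:
id | name    | sales
---+---------+------
1  | Orwell  | 50829
2  | Tolkien | 40919
3  | Asimov  | 12016
4  | Borges  | 34736
5  | Tolkien | 26041
6  | Asimov  | 25814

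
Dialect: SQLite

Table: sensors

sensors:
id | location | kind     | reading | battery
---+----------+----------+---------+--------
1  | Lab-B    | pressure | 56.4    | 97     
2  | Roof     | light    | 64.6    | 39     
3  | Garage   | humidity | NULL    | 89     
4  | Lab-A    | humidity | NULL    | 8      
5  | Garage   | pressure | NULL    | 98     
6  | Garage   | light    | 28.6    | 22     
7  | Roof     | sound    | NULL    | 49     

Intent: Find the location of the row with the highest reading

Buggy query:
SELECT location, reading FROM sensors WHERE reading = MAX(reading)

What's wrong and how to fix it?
Bug: MAX(reading) is an aggregate and cannot be used directly in WHERE

Fix: Wrap MAX in a scalar subquery so WHERE compares against a single value

Corrected query:
SELECT location, reading FROM sensors WHERE reading = (SELECT MAX(reading) FROM sensors)

Result:
location | reading
---------+--------
Roof     | 64.6   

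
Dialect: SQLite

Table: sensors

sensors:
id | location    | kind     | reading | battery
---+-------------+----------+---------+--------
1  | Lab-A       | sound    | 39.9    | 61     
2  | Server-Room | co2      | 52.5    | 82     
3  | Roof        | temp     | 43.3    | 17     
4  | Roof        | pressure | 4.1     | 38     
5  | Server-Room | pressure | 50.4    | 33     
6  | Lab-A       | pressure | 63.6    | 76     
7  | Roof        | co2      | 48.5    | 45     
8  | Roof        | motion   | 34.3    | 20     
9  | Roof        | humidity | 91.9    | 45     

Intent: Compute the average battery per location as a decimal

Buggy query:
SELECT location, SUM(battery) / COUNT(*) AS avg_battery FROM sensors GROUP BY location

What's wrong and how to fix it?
Bug: SUM(battery) and COUNT(*) are both integers; the division truncates the fractional part

Fix: Cast one side to REAL so the division keeps the fractional part

Corrected query:
SELECT location, SUM(battery) * 1.0 / COUNT(*) AS avg_battery FROM sensors GROUP BY location

Result:
location    | avg_battery
------------+------------
Lab-A       | 68.5       
Roof        | 33         
Server-Room | 57.5       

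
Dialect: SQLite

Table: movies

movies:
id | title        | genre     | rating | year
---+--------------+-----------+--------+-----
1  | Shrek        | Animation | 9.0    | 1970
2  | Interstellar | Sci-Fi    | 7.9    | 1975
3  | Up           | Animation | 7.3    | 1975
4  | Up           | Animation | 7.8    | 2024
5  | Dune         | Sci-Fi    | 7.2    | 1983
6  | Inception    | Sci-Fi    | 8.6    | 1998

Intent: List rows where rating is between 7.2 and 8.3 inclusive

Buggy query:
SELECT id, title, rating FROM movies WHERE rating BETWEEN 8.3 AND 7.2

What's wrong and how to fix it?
Bug: BETWEEN expects the lower bound first; with 8.3 AND 7.2 the range is empty

Fix: Write BETWEEN 7.2 AND 8.3

Corrected query:
SELECT id, title, rating FROM movies WHERE rating BETWEEN 7.2 AND 8.3

Result:
id | title        | rating
---+--------------+-------
2  | Interstellar | 7.9   
3  | Up           | 7.3   
4  | Up           | 7.8   
5  | Dune         | 7.2   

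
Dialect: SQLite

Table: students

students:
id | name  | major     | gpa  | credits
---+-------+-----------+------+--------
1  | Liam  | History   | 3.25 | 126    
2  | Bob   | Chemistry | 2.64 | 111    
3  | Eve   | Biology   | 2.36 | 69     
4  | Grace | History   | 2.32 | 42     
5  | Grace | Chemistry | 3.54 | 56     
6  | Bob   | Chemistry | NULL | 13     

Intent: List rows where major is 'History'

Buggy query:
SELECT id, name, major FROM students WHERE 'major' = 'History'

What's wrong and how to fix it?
Bug: Single quotes denote string literals in SQL; the column name is being compared as a constant string

Fix: Remove the quotes around the column name (or use double quotes for an identifier)

Corrected query:
SELECT id, name, major FROM students WHERE major = 'History'

Result:
id | name  | major  
---+-------+--------
1  | Liam  | History
4  | Grace | History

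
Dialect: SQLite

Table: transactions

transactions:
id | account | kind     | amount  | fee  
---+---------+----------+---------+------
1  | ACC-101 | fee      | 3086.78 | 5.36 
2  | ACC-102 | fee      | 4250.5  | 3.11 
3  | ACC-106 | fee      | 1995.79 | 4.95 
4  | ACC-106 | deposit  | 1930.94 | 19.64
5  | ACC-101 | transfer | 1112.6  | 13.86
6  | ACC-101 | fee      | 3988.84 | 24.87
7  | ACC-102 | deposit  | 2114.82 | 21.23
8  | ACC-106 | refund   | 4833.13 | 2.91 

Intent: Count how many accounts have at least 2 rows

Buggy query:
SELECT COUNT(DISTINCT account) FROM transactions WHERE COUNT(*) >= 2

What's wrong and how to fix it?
Bug: WHERE filters individual rows, not groups, so a group-level COUNT is invalid there

Fix: Group first with HAVING COUNT(*) >= 2, then COUNT the resulting groups

Corrected query:
SELECT COUNT(*) FROM (SELECT account FROM transactions GROUP BY account HAVING COUNT(*) >= 2)

Result:
COUNT(*)
--------
3       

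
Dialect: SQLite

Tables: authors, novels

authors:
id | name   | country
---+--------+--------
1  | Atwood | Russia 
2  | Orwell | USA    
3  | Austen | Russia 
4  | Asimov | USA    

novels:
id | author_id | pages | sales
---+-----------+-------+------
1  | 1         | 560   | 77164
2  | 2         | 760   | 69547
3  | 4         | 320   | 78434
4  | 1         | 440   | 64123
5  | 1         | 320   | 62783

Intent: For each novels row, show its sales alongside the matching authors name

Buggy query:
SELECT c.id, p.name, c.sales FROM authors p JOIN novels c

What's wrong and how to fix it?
Bug: Missing join condition: each novels row is matched to all authors rows instead of just its own

Fix: Specify the join condition linking the foreign key to the parent id

Corrected query:
SELECT c.id, p.name, c.sales FROM authors p JOIN novels c ON c.author_id = p.id

Result:
id | name   | sales
---+--------+------
1  | Atwood | 77164
2  | Orwell | 69547
3  | Asimov | 78434
4  | Atwood | 64123
5  | Atwood | 62783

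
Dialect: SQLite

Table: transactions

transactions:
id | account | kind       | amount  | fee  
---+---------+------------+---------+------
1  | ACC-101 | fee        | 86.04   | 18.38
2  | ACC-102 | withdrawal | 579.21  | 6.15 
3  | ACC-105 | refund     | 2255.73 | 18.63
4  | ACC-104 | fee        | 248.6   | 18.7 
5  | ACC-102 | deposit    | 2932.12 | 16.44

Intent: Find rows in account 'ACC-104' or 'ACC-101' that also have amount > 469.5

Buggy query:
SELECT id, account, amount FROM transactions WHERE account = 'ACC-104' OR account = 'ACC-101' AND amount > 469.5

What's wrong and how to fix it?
Bug: AND binds tighter than OR, so this parses as account = 'ACC-104' OR (account = 'ACC-101' AND amount > 469.5)

Fix: Add parentheses around the OR so the AND applies to both alternatives

Corrected query:
SELECT id, account, amount FROM transactions WHERE (account = 'ACC-104' OR account = 'ACC-101') AND amount > 469.5

Result:
(no rows)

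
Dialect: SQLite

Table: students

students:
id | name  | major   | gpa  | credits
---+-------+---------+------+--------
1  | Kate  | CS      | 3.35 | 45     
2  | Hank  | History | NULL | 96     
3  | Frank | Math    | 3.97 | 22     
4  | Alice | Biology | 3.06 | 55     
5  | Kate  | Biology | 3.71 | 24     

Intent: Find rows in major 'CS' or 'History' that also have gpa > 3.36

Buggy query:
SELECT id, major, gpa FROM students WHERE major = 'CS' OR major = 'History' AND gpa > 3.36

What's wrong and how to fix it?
Bug: Without parentheses, AND is evaluated before OR, so the gpa filter only applies to the 'History' branch

Fix: Add parentheses around the OR so the AND applies to both alternatives

Corrected query:
SELECT id, major, gpa FROM students WHERE (major = 'CS' OR major = 'History') AND gpa > 3.36

Result:
(no rows)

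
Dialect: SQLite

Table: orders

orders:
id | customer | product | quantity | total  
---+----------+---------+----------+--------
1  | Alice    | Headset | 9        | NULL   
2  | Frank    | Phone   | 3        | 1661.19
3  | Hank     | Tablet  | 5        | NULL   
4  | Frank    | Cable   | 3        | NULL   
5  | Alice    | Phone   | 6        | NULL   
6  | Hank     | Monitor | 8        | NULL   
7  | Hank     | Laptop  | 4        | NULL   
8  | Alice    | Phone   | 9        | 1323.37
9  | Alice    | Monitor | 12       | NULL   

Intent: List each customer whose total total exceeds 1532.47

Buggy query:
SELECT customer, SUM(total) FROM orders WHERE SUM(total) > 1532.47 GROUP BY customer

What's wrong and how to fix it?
Bug: SUM(total) is an aggregate, but WHERE filters rows before aggregation

Fix: Use HAVING (which filters groups after aggregation) instead of WHERE

Corrected query:
SELECT customer, SUM(total) FROM orders GROUP BY customer HAVING SUM(total) > 1532.47

Result:
customer | SUM(total)
---------+-----------
Frank    | 1661.19   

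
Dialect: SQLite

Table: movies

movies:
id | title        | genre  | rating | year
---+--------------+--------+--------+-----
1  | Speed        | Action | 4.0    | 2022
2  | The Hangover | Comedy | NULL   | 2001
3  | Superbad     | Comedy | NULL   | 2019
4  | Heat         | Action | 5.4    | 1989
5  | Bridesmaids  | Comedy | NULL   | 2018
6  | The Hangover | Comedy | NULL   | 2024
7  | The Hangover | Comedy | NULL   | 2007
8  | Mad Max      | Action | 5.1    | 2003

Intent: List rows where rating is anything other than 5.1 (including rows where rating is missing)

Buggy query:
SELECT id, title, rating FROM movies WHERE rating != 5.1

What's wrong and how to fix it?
Bug: 'rating != 5.1' is unknown when rating is NULL, so NULL rows are silently excluded

Fix: Handle NULL separately with IS NULL alongside the inequality

Corrected query:
SELECT id, title, rating FROM movies WHERE rating != 5.1 OR rating IS NULL

Result:
id | title        | rating
---+--------------+-------
1  | Speed        | 4     
2  | The Hangover | NULL  
3  | Superbad     | NULL  
4  | Heat         | 5.4   
5  | Bridesmaids  | NULL  
6  | The Hangover | NULL  
7  | The Hangover | NULL  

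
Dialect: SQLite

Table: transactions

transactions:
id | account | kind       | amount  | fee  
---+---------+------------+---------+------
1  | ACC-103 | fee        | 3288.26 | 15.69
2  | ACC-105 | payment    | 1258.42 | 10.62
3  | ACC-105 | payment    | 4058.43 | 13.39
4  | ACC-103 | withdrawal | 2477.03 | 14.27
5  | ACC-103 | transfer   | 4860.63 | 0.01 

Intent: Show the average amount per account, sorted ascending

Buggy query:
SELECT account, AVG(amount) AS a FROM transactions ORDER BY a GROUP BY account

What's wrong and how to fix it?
Bug: ORDER BY appears before GROUP BY; SQL clause order requires GROUP BY first

Fix: Reorder: SELECT … FROM … GROUP BY … ORDER BY …

Corrected query:
SELECT account, AVG(amount) AS a FROM transactions GROUP BY account ORDER BY a

Result:
account | a          
--------+------------
ACC-105 | 2658.425   
ACC-103 | 3541.973333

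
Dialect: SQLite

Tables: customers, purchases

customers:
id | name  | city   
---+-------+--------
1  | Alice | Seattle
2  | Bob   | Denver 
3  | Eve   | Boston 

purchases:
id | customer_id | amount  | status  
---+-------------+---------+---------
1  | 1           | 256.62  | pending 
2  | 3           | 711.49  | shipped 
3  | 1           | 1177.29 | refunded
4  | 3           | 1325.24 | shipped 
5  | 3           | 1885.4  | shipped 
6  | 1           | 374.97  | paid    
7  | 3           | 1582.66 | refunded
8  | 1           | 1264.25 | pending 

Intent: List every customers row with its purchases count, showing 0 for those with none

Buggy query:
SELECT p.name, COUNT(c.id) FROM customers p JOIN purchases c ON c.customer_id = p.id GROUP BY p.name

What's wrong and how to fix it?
Bug: An inner join excludes parents with zero children

Fix: Switch to LEFT JOIN to retain unmatched parent rows

Corrected query:
SELECT p.name, COUNT(c.id) FROM customers p LEFT JOIN purchases c ON c.customer_id = p.id GROUP BY p.name

Result:
name  | COUNT(c.id)
------+------------
Alice | 4          
Bob   | 0          
Eve   | 4          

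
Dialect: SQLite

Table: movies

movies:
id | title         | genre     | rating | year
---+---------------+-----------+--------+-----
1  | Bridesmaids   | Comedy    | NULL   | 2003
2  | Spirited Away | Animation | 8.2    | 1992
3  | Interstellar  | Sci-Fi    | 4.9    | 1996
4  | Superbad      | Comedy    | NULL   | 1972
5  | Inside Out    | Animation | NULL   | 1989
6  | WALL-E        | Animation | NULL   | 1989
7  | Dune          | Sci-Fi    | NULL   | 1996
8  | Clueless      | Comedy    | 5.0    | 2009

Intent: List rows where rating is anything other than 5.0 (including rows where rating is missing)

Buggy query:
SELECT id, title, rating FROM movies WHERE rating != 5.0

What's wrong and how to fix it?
Bug: Inequality against NULL is unknown, not true; rows with NULL are dropped

Fix: Add an explicit OR rating IS NULL to include the missing-value rows

Corrected query:
SELECT id, title, rating FROM movies WHERE rating != 5.0 OR rating IS NULL

Result:
id | title         | rating
---+---------------+-------
1  | Bridesmaids   | NULL  
2  | Spirited Away | 8.2   
3  | Interstellar  | 4.9   
4  | Superbad      | NULL  
5  | Inside Out    | NULL  
6  | WALL-E        | NULL  
7  | Dune          | NULL  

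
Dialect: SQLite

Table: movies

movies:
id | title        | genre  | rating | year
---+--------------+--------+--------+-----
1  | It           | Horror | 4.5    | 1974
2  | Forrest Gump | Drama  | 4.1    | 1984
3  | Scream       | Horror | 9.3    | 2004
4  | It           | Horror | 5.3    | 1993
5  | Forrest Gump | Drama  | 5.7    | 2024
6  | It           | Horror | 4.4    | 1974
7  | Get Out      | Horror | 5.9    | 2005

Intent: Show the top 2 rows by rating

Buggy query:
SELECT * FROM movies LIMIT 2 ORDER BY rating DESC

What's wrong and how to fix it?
Bug: ORDER BY cannot follow LIMIT; LIMIT is the final clause

Fix: Sort with ORDER BY, then apply LIMIT

Corrected query:
SELECT * FROM movies ORDER BY rating DESC LIMIT 2

Result:
id | title   | genre  | rating | year
---+---------+--------+--------+-----
3  | Scream  | Horror | 9.3    | 2004
7  | Get Out | Horror | 5.9    | 2005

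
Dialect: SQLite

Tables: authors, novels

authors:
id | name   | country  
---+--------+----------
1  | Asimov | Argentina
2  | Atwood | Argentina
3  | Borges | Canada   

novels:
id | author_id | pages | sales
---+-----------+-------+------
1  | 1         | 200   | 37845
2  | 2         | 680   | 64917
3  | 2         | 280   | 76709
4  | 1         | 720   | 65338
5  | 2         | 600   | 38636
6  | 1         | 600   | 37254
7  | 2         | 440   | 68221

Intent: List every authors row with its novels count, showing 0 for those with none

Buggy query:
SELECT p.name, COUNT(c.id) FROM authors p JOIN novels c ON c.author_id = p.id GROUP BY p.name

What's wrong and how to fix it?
Bug: An inner join excludes parents with zero children

Fix: Switch to LEFT JOIN to retain unmatched parent rows

Corrected query:
SELECT p.name, COUNT(c.id) FROM authors p LEFT JOIN novels c ON c.author_id = p.id GROUP BY p.name

Result:
name   | COUNT(c.id)
-------+------------
Asimov | 3          
Atwood | 4          
Borges | 0          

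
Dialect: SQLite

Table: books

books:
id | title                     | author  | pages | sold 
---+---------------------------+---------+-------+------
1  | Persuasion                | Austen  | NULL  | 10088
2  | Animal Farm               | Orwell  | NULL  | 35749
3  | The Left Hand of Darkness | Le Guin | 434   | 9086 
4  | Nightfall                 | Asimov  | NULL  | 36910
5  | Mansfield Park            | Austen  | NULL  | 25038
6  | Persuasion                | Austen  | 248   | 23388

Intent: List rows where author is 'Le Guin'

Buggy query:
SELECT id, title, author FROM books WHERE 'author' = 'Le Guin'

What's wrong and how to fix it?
Bug: Single quotes denote string literals in SQL; the column name is being compared as a constant string

Fix: Remove the quotes around the column name (or use double quotes for an identifier)

Corrected query:
SELECT id, title, author FROM books WHERE author = 'Le Guin'

Result:
id | title                     | author 
---+---------------------------+--------
3  | The Left Hand of Darkness | Le Guin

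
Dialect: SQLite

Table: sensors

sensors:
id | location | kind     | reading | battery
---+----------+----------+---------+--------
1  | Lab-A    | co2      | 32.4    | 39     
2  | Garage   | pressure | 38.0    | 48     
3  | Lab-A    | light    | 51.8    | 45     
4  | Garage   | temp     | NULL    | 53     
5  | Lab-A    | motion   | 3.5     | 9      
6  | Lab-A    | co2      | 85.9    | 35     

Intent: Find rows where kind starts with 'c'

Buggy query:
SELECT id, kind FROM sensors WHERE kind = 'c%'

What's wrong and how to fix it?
Bug: Wildcards only work with LIKE; '=' treats '%' as a literal character

Fix: Use LIKE for wildcard pattern matching

Corrected query:
SELECT id, kind FROM sensors WHERE kind LIKE 'c%'

Result:
id | kind
---+-----
1  | co2 
6  | co2 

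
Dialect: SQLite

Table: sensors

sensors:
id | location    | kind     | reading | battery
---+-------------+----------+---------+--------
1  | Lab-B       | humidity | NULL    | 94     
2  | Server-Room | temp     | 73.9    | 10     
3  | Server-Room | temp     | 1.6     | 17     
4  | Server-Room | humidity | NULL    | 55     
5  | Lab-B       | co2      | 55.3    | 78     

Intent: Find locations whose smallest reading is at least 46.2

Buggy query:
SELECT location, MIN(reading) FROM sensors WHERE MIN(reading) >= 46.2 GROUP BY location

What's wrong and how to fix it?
Bug: Aggregates like MIN are computed per group after WHERE runs

Fix: Replace WHERE with HAVING after the GROUP BY

Corrected query:
SELECT location, MIN(reading) FROM sensors GROUP BY location HAVING MIN(reading) >= 46.2

Result:
location | MIN(reading)
---------+-------------
Lab-B    | 55.3        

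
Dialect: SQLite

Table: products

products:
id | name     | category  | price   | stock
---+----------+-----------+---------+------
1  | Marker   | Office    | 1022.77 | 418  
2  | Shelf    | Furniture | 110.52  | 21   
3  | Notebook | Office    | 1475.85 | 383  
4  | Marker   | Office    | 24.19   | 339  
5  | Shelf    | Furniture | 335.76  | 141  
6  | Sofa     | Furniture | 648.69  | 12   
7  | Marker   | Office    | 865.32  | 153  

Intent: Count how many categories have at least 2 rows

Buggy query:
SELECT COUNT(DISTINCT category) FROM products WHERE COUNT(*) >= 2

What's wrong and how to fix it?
Bug: COUNT(*) cannot appear in WHERE; the per-group count doesn't exist yet

Fix: Use a subquery that GROUPs and filters with HAVING, then count its rows

Corrected query:
SELECT COUNT(*) FROM (SELECT category FROM products GROUP BY category HAVING COUNT(*) >= 2)

Result:
COUNT(*)
--------
2       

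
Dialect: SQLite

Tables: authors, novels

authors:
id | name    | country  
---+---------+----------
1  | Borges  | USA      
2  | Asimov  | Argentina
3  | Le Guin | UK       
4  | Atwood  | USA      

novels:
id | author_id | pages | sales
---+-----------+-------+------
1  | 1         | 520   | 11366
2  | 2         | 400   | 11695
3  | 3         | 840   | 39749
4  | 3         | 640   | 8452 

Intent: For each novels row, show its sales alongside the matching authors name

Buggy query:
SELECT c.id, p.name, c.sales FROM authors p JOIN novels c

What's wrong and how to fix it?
Bug: Missing join condition: each novels row is matched to all authors rows instead of just its own

Fix: Specify the join condition linking the foreign key to the parent id

Corrected query:
SELECT c.id, p.name, c.sales FROM authors p JOIN novels c ON c.author_id = p.id

Result:
id | name    | sales
---+---------+------
1  | Borges  | 11366
2  | Asimov  | 11695
3  | Le Guin | 39749
4  | Le Guin | 8452 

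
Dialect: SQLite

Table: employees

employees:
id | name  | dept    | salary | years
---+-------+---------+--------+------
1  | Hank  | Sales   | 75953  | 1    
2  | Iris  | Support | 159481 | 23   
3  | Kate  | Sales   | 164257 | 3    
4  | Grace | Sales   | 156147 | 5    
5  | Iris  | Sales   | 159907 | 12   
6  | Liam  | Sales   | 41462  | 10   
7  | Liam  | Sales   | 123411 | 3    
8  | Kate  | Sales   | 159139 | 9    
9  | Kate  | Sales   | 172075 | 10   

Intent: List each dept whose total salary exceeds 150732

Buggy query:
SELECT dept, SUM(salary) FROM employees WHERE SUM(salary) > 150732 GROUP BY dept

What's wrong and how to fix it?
Bug: SUM(salary) is an aggregate, but WHERE filters rows before aggregation

Fix: Use HAVING (which filters groups after aggregation) instead of WHERE

Corrected query:
SELECT dept, SUM(salary) FROM employees GROUP BY dept HAVING SUM(salary) > 150732

Result:
dept    | SUM(salary)
--------+------------
Sales   | 1052351    
Support | 159481     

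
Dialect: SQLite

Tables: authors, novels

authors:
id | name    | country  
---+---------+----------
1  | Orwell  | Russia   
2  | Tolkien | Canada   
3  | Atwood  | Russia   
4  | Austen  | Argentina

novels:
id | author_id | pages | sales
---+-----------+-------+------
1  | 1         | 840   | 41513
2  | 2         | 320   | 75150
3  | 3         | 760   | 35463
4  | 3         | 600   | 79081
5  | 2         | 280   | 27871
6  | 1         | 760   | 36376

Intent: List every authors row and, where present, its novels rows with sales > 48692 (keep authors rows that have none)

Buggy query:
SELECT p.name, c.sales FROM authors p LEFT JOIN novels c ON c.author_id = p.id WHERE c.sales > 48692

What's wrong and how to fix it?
Bug: Filtering c.sales in WHERE discards the NULL rows produced by LEFT JOIN, turning it into an inner join

Fix: Put 'c.sales > 48692' in the JOIN's ON clause instead of WHERE

Corrected query:
SELECT p.name, c.sales FROM authors p LEFT JOIN novels c ON c.author_id = p.id AND c.sales > 48692

Result:
name    | sales
--------+------
Orwell  | NULL 
Tolkien | 75150
Atwood  | 79081
Austen  | NULL 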